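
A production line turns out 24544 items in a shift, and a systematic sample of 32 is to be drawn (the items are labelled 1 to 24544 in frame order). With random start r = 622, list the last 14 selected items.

k = N/n = 24544/32 = 767
19th selection = 622 + 18×767 = 14428
20th: 14428 + 767 = 15195
21st: 15195 + 767 = 15962
22nd: 15962 + 767 = 16729
23rd: 16729 + 767 = 17496
24th: 17496 + 767 = 18263
25th: 18263 + 767 = 19030
26th: 19030 + 767 = 19797
27th: 19797 + 767 = 20564
28th: 20564 + 767 = 21331
29th: 21331 + 767 = 22098
30th: 22098 + 767 = 22865
31st: 22865 + 767 = 23632
32nd: 23632 + 767 = 24399

14428, 15195, 15962, 16729, 17496, 18263, 19030, 19797, 20564, 21331, 22098, 22865, 23632, 24399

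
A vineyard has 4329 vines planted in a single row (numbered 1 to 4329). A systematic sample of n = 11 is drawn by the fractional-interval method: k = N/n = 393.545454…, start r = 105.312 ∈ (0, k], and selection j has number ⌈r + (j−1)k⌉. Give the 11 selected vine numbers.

j=1: r + 0k = 105.312 → ⌈·⌉ = 106
j=2: r + 1k = 498.857454… → ⌈·⌉ = 499
j=3: r + 2k = 892.402909… → ⌈·⌉ = 893
j=4: r + 3k = 1285.948363… → ⌈·⌉ = 1286
j=5: r + 4k = 1679.493818… → ⌈·⌉ = 1680
j=6: r + 5k = 2073.039272… → ⌈·⌉ = 2074
j=7: r + 6k = 2466.584727… → ⌈·⌉ = 2467
j=8: r + 7k = 2860.130181… → ⌈·⌉ = 2861
j=9: r + 8k = 3253.675636… → ⌈·⌉ = 3254
j=10: r + 9k = 3647.221090… → ⌈·⌉ = 3648
j=11: r + 10k = 4040.766545… → ⌈·⌉ = 4041

106, 499, 893, 1286, 1680, 2074, 2467, 2861, 3254, 3648, 4041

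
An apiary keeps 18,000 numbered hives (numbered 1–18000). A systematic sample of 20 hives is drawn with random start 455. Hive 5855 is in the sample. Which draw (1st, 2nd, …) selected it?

7

k = 18000/20 = 900
position = (5855 − 455)/900 + 1 = 5400/900 + 1 = 6 + 1 = 7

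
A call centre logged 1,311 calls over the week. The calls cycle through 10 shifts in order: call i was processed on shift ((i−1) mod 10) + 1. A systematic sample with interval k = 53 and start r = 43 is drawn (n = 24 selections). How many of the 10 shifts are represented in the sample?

10

Consecutive selections differ by k = 53, so their shift numbers differ by 53 mod 10 = 3.
gcd(53, 10) = 1, so the sample visits 10/1 = 10 distinct residues mod 10.
Start 43 is shift 3; the shifts hit are 1, 2, 3, 4, 5, 6, 7, 8, 9, 10.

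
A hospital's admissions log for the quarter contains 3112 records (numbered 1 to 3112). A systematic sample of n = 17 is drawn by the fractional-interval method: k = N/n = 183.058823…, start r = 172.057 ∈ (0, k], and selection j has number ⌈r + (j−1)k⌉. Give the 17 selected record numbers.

j=1: r + 0k = 172.057 → ⌈·⌉ = 173
j=2: r + 1k = 355.115823… → ⌈·⌉ = 356
j=3: r + 2k = 538.174647… → ⌈·⌉ = 539
j=4: r + 3k = 721.233470… → ⌈·⌉ = 722
j=5: r + 4k = 904.292294… → ⌈·⌉ = 905
j=6: r + 5k = 1087.351117… → ⌈·⌉ = 1088
j=7: r + 6k = 1270.409941… → ⌈·⌉ = 1271
j=8: r + 7k = 1453.468764… → ⌈·⌉ = 1454
j=9: r + 8k = 1636.527588… → ⌈·⌉ = 1637
j=10: r + 9k = 1819.586411… → ⌈·⌉ = 1820
j=11: r + 10k = 2002.645235… → ⌈·⌉ = 2003
j=12: r + 11k = 2185.704058… → ⌈·⌉ = 2186
j=13: r + 12k = 2368.762882… → ⌈·⌉ = 2369
j=14: r + 13k = 2551.821705… → ⌈·⌉ = 2552
j=15: r + 14k = 2734.880529… → ⌈·⌉ = 2735
j=16: r + 15k = 2917.939352… → ⌈·⌉ = 2918
j=17: r + 16k = 3100.998176… → ⌈·⌉ = 3101

173, 356, 539, 722, 905, 1088, 1271, 1454, 1637, 1820, 2003, 2186, 2369, 2552, 2735, 2918, 3101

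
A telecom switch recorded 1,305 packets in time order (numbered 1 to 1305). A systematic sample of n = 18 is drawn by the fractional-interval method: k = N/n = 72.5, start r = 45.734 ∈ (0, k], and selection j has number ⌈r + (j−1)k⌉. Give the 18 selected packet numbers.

j=1: r + 0k = 45.734 → ⌈·⌉ = 46
j=2: r + 1k = 118.234 → ⌈·⌉ = 119
j=3: r + 2k = 190.734 → ⌈·⌉ = 191
j=4: r + 3k = 263.234 → ⌈·⌉ = 264
j=5: r + 4k = 335.734 → ⌈·⌉ = 336
j=6: r + 5k = 408.234 → ⌈·⌉ = 409
j=7: r + 6k = 480.734 → ⌈·⌉ = 481
j=8: r + 7k = 553.234 → ⌈·⌉ = 554
j=9: r + 8k = 625.734 → ⌈·⌉ = 626
j=10: r + 9k = 698.234 → ⌈·⌉ = 699
j=11: r + 10k = 770.734 → ⌈·⌉ = 771
j=12: r + 11k = 843.234 → ⌈·⌉ = 844
j=13: r + 12k = 915.734 → ⌈·⌉ = 916
j=14: r + 13k = 988.234 → ⌈·⌉ = 989
j=15: r + 14k = 1060.734 → ⌈·⌉ = 1061
j=16: r + 15k = 1133.234 → ⌈·⌉ = 1134
j=17: r + 16k = 1205.734 → ⌈·⌉ = 1206
j=18: r + 17k = 1278.234 → ⌈·⌉ = 1279

46, 119, 191, 264, 336, 409, 481, 554, 626, 699, 771, 844, 916, 989, 1061, 1134, 1206, 1279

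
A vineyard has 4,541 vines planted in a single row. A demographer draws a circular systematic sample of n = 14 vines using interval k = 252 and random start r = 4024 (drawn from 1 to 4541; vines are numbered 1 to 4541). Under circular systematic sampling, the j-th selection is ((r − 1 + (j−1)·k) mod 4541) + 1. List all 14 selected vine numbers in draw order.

4024, 4276, 4528, 239, 491, 743, 995, 1247, 1499, 1751, 2003, 2255, 2507, 2759

Selection 1: 4024
Selection 2: 4024 + 252 = 4276
Selection 3: 4276 + 252 = 4528
Selection 4: 4528 + 252 = 4780 → 4780 − 4541 = 239
Selection 5: 239 + 252 = 491
Selection 6: 491 + 252 = 743
Selection 7: 743 + 252 = 995
Selection 8: 995 + 252 = 1247
Selection 9: 1247 + 252 = 1499
Selection 10: 1499 + 252 = 1751
Selection 11: 1751 + 252 = 2003
Selection 12: 2003 + 252 = 2255
Selection 13: 2255 + 252 = 2507
Selection 14: 2507 + 252 = 2759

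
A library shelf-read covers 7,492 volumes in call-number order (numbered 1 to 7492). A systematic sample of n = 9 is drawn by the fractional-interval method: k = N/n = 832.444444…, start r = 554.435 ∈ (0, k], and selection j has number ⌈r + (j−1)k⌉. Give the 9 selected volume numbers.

j=1: r + 0k = 554.435 → ⌈·⌉ = 555
j=2: r + 1k = 1386.879444… → ⌈·⌉ = 1387
j=3: r + 2k = 2219.323888… → ⌈·⌉ = 2220
j=4: r + 3k = 3051.768333… → ⌈·⌉ = 3052
j=5: r + 4k = 3884.212777… → ⌈·⌉ = 3885
j=6: r + 5k = 4716.657222… → ⌈·⌉ = 4717
j=7: r + 6k = 5549.101666… → ⌈·⌉ = 5550
j=8: r + 7k = 6381.546111… → ⌈·⌉ = 6382
j=9: r + 8k = 7213.990555… → ⌈·⌉ = 7214

555, 1387, 2220, 3052, 3885, 4717, 5550, 6382, 7214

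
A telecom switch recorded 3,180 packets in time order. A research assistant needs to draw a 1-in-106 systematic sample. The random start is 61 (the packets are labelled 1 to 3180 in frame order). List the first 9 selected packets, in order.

packet 1: 61
packet 2: 61 + 106 = 167
packet 3: 167 + 106 = 273
packet 4: 273 + 106 = 379
packet 5: 379 + 106 = 485
packet 6: 485 + 106 = 591
packet 7: 591 + 106 = 697
packet 8: 697 + 106 = 803
packet 9: 803 + 106 = 909

61, 167, 273, 379, 485, 591, 697, 803, 909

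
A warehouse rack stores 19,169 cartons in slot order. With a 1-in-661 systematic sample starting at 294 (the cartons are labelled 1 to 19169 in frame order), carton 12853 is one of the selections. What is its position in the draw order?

k = 661
position = (12853 − 294)/661 + 1 = 12559/661 + 1 = 19 + 1 = 20

20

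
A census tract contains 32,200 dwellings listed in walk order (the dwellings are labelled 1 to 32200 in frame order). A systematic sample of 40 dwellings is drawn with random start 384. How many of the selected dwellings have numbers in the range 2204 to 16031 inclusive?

17

k = 32200/40 = 805
First selection ≥ 2204: 384 + ⌈(2204−384)/805⌉·805 = 384 + 3×805 = 2799
Last selection ≤ 16031: 384 + ⌊(16031−384)/805⌋·805 = 384 + 19×805 = 15679
Count = 19 − 3 + 1 = 17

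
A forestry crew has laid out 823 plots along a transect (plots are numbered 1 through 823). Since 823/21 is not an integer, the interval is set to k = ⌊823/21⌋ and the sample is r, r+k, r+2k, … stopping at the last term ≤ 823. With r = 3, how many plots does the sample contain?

22

k = ⌊823/21⌋ = 39
Achieved size = ⌊(823 − 3)/39⌋ + 1 = ⌊820/39⌋ + 1 = 21 + 1 = 22
(last selection: 3 + 21×39 = 822 ≤ 823; next would be 861 > 823)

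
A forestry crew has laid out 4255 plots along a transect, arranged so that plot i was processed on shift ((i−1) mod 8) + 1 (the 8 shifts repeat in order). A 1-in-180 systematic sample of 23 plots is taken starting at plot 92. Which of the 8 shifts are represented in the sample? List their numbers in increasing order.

Consecutive selections differ by k = 180, so their shift numbers differ by 180 mod 8 = 4.
gcd(180, 8) = 4, so the sample visits 8/4 = 2 distinct residues mod 8.
Start 92 is shift 4; the shifts hit are 4, 8.

4, 8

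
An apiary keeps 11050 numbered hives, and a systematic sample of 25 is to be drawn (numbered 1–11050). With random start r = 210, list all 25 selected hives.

k = N/n = 11050/25 = 442
hive 1: 210
hive 2: 210 + 442 = 652
hive 3: 652 + 442 = 1094
hive 4: 1094 + 442 = 1536
hive 5: 1536 + 442 = 1978
hive 6: 1978 + 442 = 2420
hive 7: 2420 + 442 = 2862
hive 8: 2862 + 442 = 3304
hive 9: 3304 + 442 = 3746
hive 10: 3746 + 442 = 4188
hive 11: 4188 + 442 = 4630
hive 12: 4630 + 442 = 5072
hive 13: 5072 + 442 = 5514
hive 14: 5514 + 442 = 5956
hive 15: 5956 + 442 = 6398
hive 16: 6398 + 442 = 6840
hive 17: 6840 + 442 = 7282
hive 18: 7282 + 442 = 7724
hive 19: 7724 + 442 = 8166
hive 20: 8166 + 442 = 8608
hive 21: 8608 + 442 = 9050
hive 22: 9050 + 442 = 9492
hive 23: 9492 + 442 = 9934
hive 24: 9934 + 442 = 10376
hive 25: 10376 + 442 = 10818

210, 652, 1094, 1536, 1978, 2420, 2862, 3304, 3746, 4188, 4630, 5072, 5514, 5956, 6398, 6840, 7282, 7724, 8166, 8608, 9050, 9492, 9934, 10376, 10818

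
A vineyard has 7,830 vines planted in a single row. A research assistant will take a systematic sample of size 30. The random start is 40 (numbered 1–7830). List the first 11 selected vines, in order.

k = N/n = 7830/30 = 261
vine 1: 40
vine 2: 40 + 261 = 301
vine 3: 301 + 261 = 562
vine 4: 562 + 261 = 823
vine 5: 823 + 261 = 1084
vine 6: 1084 + 261 = 1345
vine 7: 1345 + 261 = 1606
vine 8: 1606 + 261 = 1867
vine 9: 1867 + 261 = 2128
vine 10: 2128 + 261 = 2389
vine 11: 2389 + 261 = 2650

40, 301, 562, 823, 1084, 1345, 1606, 1867, 2128, 2389, 2650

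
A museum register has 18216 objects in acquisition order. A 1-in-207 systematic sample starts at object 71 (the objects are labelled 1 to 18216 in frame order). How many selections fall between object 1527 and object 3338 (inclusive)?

8

k = 207
First selection ≥ 1527: 71 + ⌈(1527−71)/207⌉·207 = 71 + 8×207 = 1727
Last selection ≤ 3338: 71 + ⌊(3338−71)/207⌋·207 = 71 + 15×207 = 3176
Count = 15 − 8 + 1 = 8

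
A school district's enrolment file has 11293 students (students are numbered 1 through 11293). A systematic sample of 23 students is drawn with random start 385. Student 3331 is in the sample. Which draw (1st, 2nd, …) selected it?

7

k = 11293/23 = 491
position = (3331 − 385)/491 + 1 = 2946/491 + 1 = 6 + 1 = 7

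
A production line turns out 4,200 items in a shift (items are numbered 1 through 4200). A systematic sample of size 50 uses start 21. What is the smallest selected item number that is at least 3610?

k = 4200/50 = 84
Steps past start: ⌈(3610 − 21)/84⌉ = ⌈3589/84⌉ = 43
Selected item: 21 + 43×84 = 3633

3633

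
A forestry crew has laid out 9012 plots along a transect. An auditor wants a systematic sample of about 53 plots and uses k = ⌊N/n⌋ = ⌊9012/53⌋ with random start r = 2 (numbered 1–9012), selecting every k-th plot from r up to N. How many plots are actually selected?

54

k = ⌊9012/53⌋ = 170
Achieved size = ⌊(9012 − 2)/170⌋ + 1 = ⌊9010/170⌋ + 1 = 53 + 1 = 54
(last selection: 2 + 53×170 = 9012 ≤ 9012; next would be 9182 > 9012)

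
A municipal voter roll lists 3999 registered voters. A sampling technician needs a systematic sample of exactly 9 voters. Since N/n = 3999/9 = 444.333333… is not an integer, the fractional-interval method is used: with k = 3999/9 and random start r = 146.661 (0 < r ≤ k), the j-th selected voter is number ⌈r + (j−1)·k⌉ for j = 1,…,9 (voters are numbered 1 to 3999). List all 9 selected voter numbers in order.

147, 591, 1036, 1480, 1924, 2369, 2813, 3257, 3702

j=1: r + 0k = 146.661 → ⌈·⌉ = 147
j=2: r + 1k = 590.994333… → ⌈·⌉ = 591
j=3: r + 2k = 1035.327666… → ⌈·⌉ = 1036
j=4: r + 3k = 1479.661 → ⌈·⌉ = 1480
j=5: r + 4k = 1923.994333… → ⌈·⌉ = 1924
j=6: r + 5k = 2368.327666… → ⌈·⌉ = 2369
j=7: r + 6k = 2812.661 → ⌈·⌉ = 2813
j=8: r + 7k = 3256.994333… → ⌈·⌉ = 3257
j=9: r + 8k = 3701.327666… → ⌈·⌉ = 3702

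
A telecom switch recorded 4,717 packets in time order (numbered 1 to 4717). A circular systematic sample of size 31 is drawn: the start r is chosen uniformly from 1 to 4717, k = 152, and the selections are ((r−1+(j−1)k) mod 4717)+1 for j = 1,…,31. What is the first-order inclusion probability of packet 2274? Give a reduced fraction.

31/4717

For each position j, as r ranges over 1…4717 the j-th selection hits every packet exactly once, so packet 2274 is selected for exactly 31 of the 4717 starts.
Inclusion probability = 31/4717.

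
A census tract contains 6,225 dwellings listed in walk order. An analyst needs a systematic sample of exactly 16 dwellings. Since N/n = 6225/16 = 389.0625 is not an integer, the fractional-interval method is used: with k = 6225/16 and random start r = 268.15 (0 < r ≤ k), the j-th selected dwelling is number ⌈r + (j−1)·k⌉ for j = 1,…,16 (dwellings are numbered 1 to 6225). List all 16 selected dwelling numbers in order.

269, 658, 1047, 1436, 1825, 2214, 2603, 2992, 3381, 3770, 4159, 4548, 4937, 5326, 5716, 6105

j=1: r + 0k = 268.15 → ⌈·⌉ = 269
j=2: r + 1k = 657.2125 → ⌈·⌉ = 658
j=3: r + 2k = 1046.275 → ⌈·⌉ = 1047
j=4: r + 3k = 1435.3375 → ⌈·⌉ = 1436
j=5: r + 4k = 1824.4 → ⌈·⌉ = 1825
j=6: r + 5k = 2213.4625 → ⌈·⌉ = 2214
j=7: r + 6k = 2602.525 → ⌈·⌉ = 2603
j=8: r + 7k = 2991.5875 → ⌈·⌉ = 2992
j=9: r + 8k = 3380.65 → ⌈·⌉ = 3381
j=10: r + 9k = 3769.7125 → ⌈·⌉ = 3770
j=11: r + 10k = 4158.775 → ⌈·⌉ = 4159
j=12: r + 11k = 4547.8375 → ⌈·⌉ = 4548
j=13: r + 12k = 4936.9 → ⌈·⌉ = 4937
j=14: r + 13k = 5325.9625 → ⌈·⌉ = 5326
j=15: r + 14k = 5715.025 → ⌈·⌉ = 5716
j=16: r + 15k = 6104.0875 → ⌈·⌉ = 6105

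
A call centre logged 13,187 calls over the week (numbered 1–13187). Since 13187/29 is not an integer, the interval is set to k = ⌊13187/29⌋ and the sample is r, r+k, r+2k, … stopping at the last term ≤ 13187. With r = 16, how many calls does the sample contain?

30

k = ⌊13187/29⌋ = 454
Achieved size = ⌊(13187 − 16)/454⌋ + 1 = ⌊13171/454⌋ + 1 = 29 + 1 = 30
(last selection: 16 + 29×454 = 13182 ≤ 13187; next would be 13636 > 13187)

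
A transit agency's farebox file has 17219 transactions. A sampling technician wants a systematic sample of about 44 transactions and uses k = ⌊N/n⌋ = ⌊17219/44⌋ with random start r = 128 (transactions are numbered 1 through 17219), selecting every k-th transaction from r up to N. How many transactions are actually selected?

44

k = ⌊17219/44⌋ = 391
Achieved size = ⌊(17219 − 128)/391⌋ + 1 = ⌊17091/391⌋ + 1 = 43 + 1 = 44
(last selection: 128 + 43×391 = 16941 ≤ 17219; next would be 17332 > 17219)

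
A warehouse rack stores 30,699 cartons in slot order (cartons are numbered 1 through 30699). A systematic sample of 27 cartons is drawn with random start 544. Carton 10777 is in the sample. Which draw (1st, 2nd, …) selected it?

10

k = 30699/27 = 1137
position = (10777 − 544)/1137 + 1 = 10233/1137 + 1 = 9 + 1 = 10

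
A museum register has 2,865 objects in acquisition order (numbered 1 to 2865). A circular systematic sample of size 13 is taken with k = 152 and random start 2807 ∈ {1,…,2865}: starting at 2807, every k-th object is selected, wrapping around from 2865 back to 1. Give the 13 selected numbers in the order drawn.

Selection 1: 2807
Selection 2: 2807 + 152 = 2959 → 2959 − 2865 = 94
Selection 3: 94 + 152 = 246
Selection 4: 246 + 152 = 398
Selection 5: 398 + 152 = 550
Selection 6: 550 + 152 = 702
Selection 7: 702 + 152 = 854
Selection 8: 854 + 152 = 1006
Selection 9: 1006 + 152 = 1158
Selection 10: 1158 + 152 = 1310
Selection 11: 1310 + 152 = 1462
Selection 12: 1462 + 152 = 1614
Selection 13: 1614 + 152 = 1766

2807, 94, 246, 398, 550, 702, 854, 1006, 1158, 1310, 1462, 1614, 1766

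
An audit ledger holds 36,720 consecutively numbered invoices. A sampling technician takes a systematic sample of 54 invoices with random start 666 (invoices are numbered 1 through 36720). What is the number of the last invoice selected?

36706

k = 36720/54 = 680
54th selection = r + (54−1)·k = 666 + 53×680 = 666 + 36040 = 36706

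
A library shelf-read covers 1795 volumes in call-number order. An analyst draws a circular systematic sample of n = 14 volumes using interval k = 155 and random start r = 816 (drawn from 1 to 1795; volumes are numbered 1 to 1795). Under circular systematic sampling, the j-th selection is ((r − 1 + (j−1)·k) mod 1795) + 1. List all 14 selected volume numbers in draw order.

Selection 1: 816
Selection 2: 816 + 155 = 971
Selection 3: 971 + 155 = 1126
Selection 4: 1126 + 155 = 1281
Selection 5: 1281 + 155 = 1436
Selection 6: 1436 + 155 = 1591
Selection 7: 1591 + 155 = 1746
Selection 8: 1746 + 155 = 1901 → 1901 − 1795 = 106
Selection 9: 106 + 155 = 261
Selection 10: 261 + 155 = 416
Selection 11: 416 + 155 = 571
Selection 12: 571 + 155 = 726
Selection 13: 726 + 155 = 881
Selection 14: 881 + 155 = 1036

816, 971, 1126, 1281, 1436, 1591, 1746, 106, 261, 416, 571, 726, 881, 1036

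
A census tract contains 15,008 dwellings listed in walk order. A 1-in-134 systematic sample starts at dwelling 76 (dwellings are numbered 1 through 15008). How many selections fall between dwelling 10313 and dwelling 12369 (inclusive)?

15

k = 134
First selection ≥ 10313: 76 + ⌈(10313−76)/134⌉·134 = 76 + 77×134 = 10394
Last selection ≤ 12369: 76 + ⌊(12369−76)/134⌋·134 = 76 + 91×134 = 12270
Count = 91 − 77 + 1 = 15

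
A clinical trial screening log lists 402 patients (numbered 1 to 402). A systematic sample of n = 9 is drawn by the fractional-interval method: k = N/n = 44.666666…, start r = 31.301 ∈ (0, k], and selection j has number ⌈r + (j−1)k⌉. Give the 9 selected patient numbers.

32, 76, 121, 166, 210, 255, 300, 344, 389

j=1: r + 0k = 31.301 → ⌈·⌉ = 32
j=2: r + 1k = 75.967666… → ⌈·⌉ = 76
j=3: r + 2k = 120.634333… → ⌈·⌉ = 121
j=4: r + 3k = 165.301 → ⌈·⌉ = 166
j=5: r + 4k = 209.967666… → ⌈·⌉ = 210
j=6: r + 5k = 254.634333… → ⌈·⌉ = 255
j=7: r + 6k = 299.301 → ⌈·⌉ = 300
j=8: r + 7k = 343.967666… → ⌈·⌉ = 344
j=9: r + 8k = 388.634333… → ⌈·⌉ = 389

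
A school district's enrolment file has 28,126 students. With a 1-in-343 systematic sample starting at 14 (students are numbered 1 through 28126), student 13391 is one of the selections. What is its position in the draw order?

k = 343
position = (13391 − 14)/343 + 1 = 13377/343 + 1 = 39 + 1 = 40

40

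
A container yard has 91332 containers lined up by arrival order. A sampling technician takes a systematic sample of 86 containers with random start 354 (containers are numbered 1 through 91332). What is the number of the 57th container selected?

59826

k = 91332/86 = 1062
57th selection = r + (57−1)·k = 354 + 56×1062 = 354 + 59472 = 59826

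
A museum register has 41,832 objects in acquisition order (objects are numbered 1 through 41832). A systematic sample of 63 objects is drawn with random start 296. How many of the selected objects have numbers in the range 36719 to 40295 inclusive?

k = 41832/63 = 664
First selection ≥ 36719: 296 + ⌈(36719−296)/664⌉·664 = 296 + 55×664 = 36816
Last selection ≤ 40295: 296 + ⌊(40295−296)/664⌋·664 = 296 + 60×664 = 40136
Count = 60 − 55 + 1 = 6

6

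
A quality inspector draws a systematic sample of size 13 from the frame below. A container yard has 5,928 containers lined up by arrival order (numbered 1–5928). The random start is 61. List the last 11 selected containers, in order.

k = N/n = 5928/13 = 456
3rd selection = 61 + 2×456 = 973
4th: 973 + 456 = 1429
5th: 1429 + 456 = 1885
6th: 1885 + 456 = 2341
7th: 2341 + 456 = 2797
8th: 2797 + 456 = 3253
9th: 3253 + 456 = 3709
10th: 3709 + 456 = 4165
11th: 4165 + 456 = 4621
12th: 4621 + 456 = 5077
13th: 5077 + 456 = 5533

973, 1429, 1885, 2341, 2797, 3253, 3709, 4165, 4621, 5077, 5533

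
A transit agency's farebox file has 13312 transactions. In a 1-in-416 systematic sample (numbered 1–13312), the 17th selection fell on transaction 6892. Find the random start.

236

k = 416
r = 6892 − (17−1)×416 = 6892 − 6656 = 236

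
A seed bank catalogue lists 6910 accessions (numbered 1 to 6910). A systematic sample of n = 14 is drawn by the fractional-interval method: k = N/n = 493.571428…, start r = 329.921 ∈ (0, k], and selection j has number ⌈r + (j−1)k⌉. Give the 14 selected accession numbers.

330, 824, 1318, 1811, 2305, 2798, 3292, 3785, 4279, 4773, 5266, 5760, 6253, 6747

j=1: r + 0k = 329.921 → ⌈·⌉ = 330
j=2: r + 1k = 823.492428… → ⌈·⌉ = 824
j=3: r + 2k = 1317.063857… → ⌈·⌉ = 1318
j=4: r + 3k = 1810.635285… → ⌈·⌉ = 1811
j=5: r + 4k = 2304.206714… → ⌈·⌉ = 2305
j=6: r + 5k = 2797.778142… → ⌈·⌉ = 2798
j=7: r + 6k = 3291.349571… → ⌈·⌉ = 3292
j=8: r + 7k = 3784.921 → ⌈·⌉ = 3785
j=9: r + 8k = 4278.492428… → ⌈·⌉ = 4279
j=10: r + 9k = 4772.063857… → ⌈·⌉ = 4773
j=11: r + 10k = 5265.635285… → ⌈·⌉ = 5266
j=12: r + 11k = 5759.206714… → ⌈·⌉ = 5760
j=13: r + 12k = 6252.778142… → ⌈·⌉ = 6253
j=14: r + 13k = 6746.349571… → ⌈·⌉ = 6747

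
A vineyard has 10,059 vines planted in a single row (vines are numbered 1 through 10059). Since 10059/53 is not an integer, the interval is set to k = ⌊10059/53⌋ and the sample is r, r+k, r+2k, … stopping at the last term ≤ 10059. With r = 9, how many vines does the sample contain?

k = ⌊10059/53⌋ = 189
Achieved size = ⌊(10059 − 9)/189⌋ + 1 = ⌊10050/189⌋ + 1 = 53 + 1 = 54
(last selection: 9 + 53×189 = 10026 ≤ 10059; next would be 10215 > 10059)

54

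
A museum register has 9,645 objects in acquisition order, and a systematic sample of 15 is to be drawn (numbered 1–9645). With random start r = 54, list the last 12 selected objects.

1983, 2626, 3269, 3912, 4555, 5198, 5841, 6484, 7127, 7770, 8413, 9056

k = N/n = 9645/15 = 643
4th selection = 54 + 3×643 = 1983
5th: 1983 + 643 = 2626
6th: 2626 + 643 = 3269
7th: 3269 + 643 = 3912
8th: 3912 + 643 = 4555
9th: 4555 + 643 = 5198
10th: 5198 + 643 = 5841
11th: 5841 + 643 = 6484
12th: 6484 + 643 = 7127
13th: 7127 + 643 = 7770
14th: 7770 + 643 = 8413
15th: 8413 + 643 = 9056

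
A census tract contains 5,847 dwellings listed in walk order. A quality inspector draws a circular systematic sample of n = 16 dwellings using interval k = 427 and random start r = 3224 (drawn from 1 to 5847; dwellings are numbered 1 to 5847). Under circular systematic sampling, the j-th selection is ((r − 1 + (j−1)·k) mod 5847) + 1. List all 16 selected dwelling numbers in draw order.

Selection 1: 3224
Selection 2: 3224 + 427 = 3651
Selection 3: 3651 + 427 = 4078
Selection 4: 4078 + 427 = 4505
Selection 5: 4505 + 427 = 4932
Selection 6: 4932 + 427 = 5359
Selection 7: 5359 + 427 = 5786
Selection 8: 5786 + 427 = 6213 → 6213 − 5847 = 366
Selection 9: 366 + 427 = 793
Selection 10: 793 + 427 = 1220
Selection 11: 1220 + 427 = 1647
Selection 12: 1647 + 427 = 2074
Selection 13: 2074 + 427 = 2501
Selection 14: 2501 + 427 = 2928
Selection 15: 2928 + 427 = 3355
Selection 16: 3355 + 427 = 3782

3224, 3651, 4078, 4505, 4932, 5359, 5786, 366, 793, 1220, 1647, 2074, 2501, 2928, 3355, 3782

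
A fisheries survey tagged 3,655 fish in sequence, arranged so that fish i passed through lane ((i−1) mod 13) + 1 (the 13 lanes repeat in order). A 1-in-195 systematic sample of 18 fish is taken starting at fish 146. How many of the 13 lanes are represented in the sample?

1

Consecutive selections differ by k = 195, so their lane numbers differ by 195 mod 13 = 0.
gcd(195, 13) = 13, so the sample visits 13/13 = 1 distinct residues mod 13.
Start 146 is lane 3; the lanes hit are 3.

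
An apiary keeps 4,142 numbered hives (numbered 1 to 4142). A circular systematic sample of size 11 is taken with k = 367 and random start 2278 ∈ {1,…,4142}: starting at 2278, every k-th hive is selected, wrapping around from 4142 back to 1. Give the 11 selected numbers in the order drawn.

Selection 1: 2278
Selection 2: 2278 + 367 = 2645
Selection 3: 2645 + 367 = 3012
Selection 4: 3012 + 367 = 3379
Selection 5: 3379 + 367 = 3746
Selection 6: 3746 + 367 = 4113
Selection 7: 4113 + 367 = 4480 → 4480 − 4142 = 338
Selection 8: 338 + 367 = 705
Selection 9: 705 + 367 = 1072
Selection 10: 1072 + 367 = 1439
Selection 11: 1439 + 367 = 1806

2278, 2645, 3012, 3379, 3746, 4113, 338, 705, 1072, 1439, 1806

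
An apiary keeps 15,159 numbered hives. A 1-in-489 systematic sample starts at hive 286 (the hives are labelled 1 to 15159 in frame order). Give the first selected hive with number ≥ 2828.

3220

k = 489
Steps past start: ⌈(2828 − 286)/489⌉ = ⌈2542/489⌉ = 6
Selected hive: 286 + 6×489 = 3220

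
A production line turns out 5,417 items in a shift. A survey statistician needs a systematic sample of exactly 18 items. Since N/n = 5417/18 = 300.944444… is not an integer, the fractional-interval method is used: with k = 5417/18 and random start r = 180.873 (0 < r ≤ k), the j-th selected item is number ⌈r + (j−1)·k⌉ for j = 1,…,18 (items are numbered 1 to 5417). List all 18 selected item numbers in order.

j=1: r + 0k = 180.873 → ⌈·⌉ = 181
j=2: r + 1k = 481.817444… → ⌈·⌉ = 482
j=3: r + 2k = 782.761888… → ⌈·⌉ = 783
j=4: r + 3k = 1083.706333… → ⌈·⌉ = 1084
j=5: r + 4k = 1384.650777… → ⌈·⌉ = 1385
j=6: r + 5k = 1685.595222… → ⌈·⌉ = 1686
j=7: r + 6k = 1986.539666… → ⌈·⌉ = 1987
j=8: r + 7k = 2287.484111… → ⌈·⌉ = 2288
j=9: r + 8k = 2588.428555… → ⌈·⌉ = 2589
j=10: r + 9k = 2889.373 → ⌈·⌉ = 2890
j=11: r + 10k = 3190.317444… → ⌈·⌉ = 3191
j=12: r + 11k = 3491.261888… → ⌈·⌉ = 3492
j=13: r + 12k = 3792.206333… → ⌈·⌉ = 3793
j=14: r + 13k = 4093.150777… → ⌈·⌉ = 4094
j=15: r + 14k = 4394.095222… → ⌈·⌉ = 4395
j=16: r + 15k = 4695.039666… → ⌈·⌉ = 4696
j=17: r + 16k = 4995.984111… → ⌈·⌉ = 4996
j=18: r + 17k = 5296.928555… → ⌈·⌉ = 5297

181, 482, 783, 1084, 1385, 1686, 1987, 2288, 2589, 2890, 3191, 3492, 3793, 4094, 4395, 4696, 4996, 5297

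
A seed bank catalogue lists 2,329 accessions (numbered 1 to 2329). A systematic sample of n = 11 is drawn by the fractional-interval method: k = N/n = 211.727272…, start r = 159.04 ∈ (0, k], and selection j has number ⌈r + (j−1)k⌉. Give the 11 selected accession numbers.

j=1: r + 0k = 159.04 → ⌈·⌉ = 160
j=2: r + 1k = 370.767272… → ⌈·⌉ = 371
j=3: r + 2k = 582.494545… → ⌈·⌉ = 583
j=4: r + 3k = 794.221818… → ⌈·⌉ = 795
j=5: r + 4k = 1005.949090… → ⌈·⌉ = 1006
j=6: r + 5k = 1217.676363… → ⌈·⌉ = 1218
j=7: r + 6k = 1429.403636… → ⌈·⌉ = 1430
j=8: r + 7k = 1641.130909… → ⌈·⌉ = 1642
j=9: r + 8k = 1852.858181… → ⌈·⌉ = 1853
j=10: r + 9k = 2064.585454… → ⌈·⌉ = 2065
j=11: r + 10k = 2276.312727… → ⌈·⌉ = 2277

160, 371, 583, 795, 1006, 1218, 1430, 1642, 1853, 2065, 2277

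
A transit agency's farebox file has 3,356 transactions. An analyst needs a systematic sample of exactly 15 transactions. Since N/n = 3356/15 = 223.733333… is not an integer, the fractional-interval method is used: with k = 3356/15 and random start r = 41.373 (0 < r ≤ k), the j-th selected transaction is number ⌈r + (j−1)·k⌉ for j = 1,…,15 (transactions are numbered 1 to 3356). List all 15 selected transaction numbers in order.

42, 266, 489, 713, 937, 1161, 1384, 1608, 1832, 2055, 2279, 2503, 2727, 2950, 3174

j=1: r + 0k = 41.373 → ⌈·⌉ = 42
j=2: r + 1k = 265.106333… → ⌈·⌉ = 266
j=3: r + 2k = 488.839666… → ⌈·⌉ = 489
j=4: r + 3k = 712.573 → ⌈·⌉ = 713
j=5: r + 4k = 936.306333… → ⌈·⌉ = 937
j=6: r + 5k = 1160.039666… → ⌈·⌉ = 1161
j=7: r + 6k = 1383.773 → ⌈·⌉ = 1384
j=8: r + 7k = 1607.506333… → ⌈·⌉ = 1608
j=9: r + 8k = 1831.239666… → ⌈·⌉ = 1832
j=10: r + 9k = 2054.973 → ⌈·⌉ = 2055
j=11: r + 10k = 2278.706333… → ⌈·⌉ = 2279
j=12: r + 11k = 2502.439666… → ⌈·⌉ = 2503
j=13: r + 12k = 2726.173 → ⌈·⌉ = 2727
j=14: r + 13k = 2949.906333… → ⌈·⌉ = 2950
j=15: r + 14k = 3173.639666… → ⌈·⌉ = 3174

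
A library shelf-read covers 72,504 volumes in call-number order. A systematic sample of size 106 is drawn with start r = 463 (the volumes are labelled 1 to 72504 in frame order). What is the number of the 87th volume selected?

59287

k = 72504/106 = 684
87th selection = r + (87−1)·k = 463 + 86×684 = 463 + 58824 = 59287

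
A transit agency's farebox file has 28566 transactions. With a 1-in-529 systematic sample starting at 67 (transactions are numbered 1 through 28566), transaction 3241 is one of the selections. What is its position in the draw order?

7

k = 529
position = (3241 − 67)/529 + 1 = 3174/529 + 1 = 6 + 1 = 7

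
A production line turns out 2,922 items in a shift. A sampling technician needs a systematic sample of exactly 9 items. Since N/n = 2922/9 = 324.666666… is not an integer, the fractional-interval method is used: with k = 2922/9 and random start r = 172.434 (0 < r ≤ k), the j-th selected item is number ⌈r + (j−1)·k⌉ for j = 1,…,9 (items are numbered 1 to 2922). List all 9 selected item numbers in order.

173, 498, 822, 1147, 1472, 1796, 2121, 2446, 2770

j=1: r + 0k = 172.434 → ⌈·⌉ = 173
j=2: r + 1k = 497.100666… → ⌈·⌉ = 498
j=3: r + 2k = 821.767333… → ⌈·⌉ = 822
j=4: r + 3k = 1146.434 → ⌈·⌉ = 1147
j=5: r + 4k = 1471.100666… → ⌈·⌉ = 1472
j=6: r + 5k = 1795.767333… → ⌈·⌉ = 1796
j=7: r + 6k = 2120.434 → ⌈·⌉ = 2121
j=8: r + 7k = 2445.100666… → ⌈·⌉ = 2446
j=9: r + 8k = 2769.767333… → ⌈·⌉ = 2770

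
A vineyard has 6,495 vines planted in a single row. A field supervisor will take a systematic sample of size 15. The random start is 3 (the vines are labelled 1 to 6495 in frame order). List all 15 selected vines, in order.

k = N/n = 6495/15 = 433
vine 1: 3
vine 2: 3 + 433 = 436
vine 3: 436 + 433 = 869
vine 4: 869 + 433 = 1302
vine 5: 1302 + 433 = 1735
vine 6: 1735 + 433 = 2168
vine 7: 2168 + 433 = 2601
vine 8: 2601 + 433 = 3034
vine 9: 3034 + 433 = 3467
vine 10: 3467 + 433 = 3900
vine 11: 3900 + 433 = 4333
vine 12: 4333 + 433 = 4766
vine 13: 4766 + 433 = 5199
vine 14: 5199 + 433 = 5632
vine 15: 5632 + 433 = 6065

3, 436, 869, 1302, 1735, 2168, 2601, 3034, 3467, 3900, 4333, 4766, 5199, 5632, 6065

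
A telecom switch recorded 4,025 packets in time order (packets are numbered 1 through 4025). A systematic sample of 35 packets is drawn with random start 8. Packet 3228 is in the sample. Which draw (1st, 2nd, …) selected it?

29

k = 4025/35 = 115
position = (3228 − 8)/115 + 1 = 3220/115 + 1 = 28 + 1 = 29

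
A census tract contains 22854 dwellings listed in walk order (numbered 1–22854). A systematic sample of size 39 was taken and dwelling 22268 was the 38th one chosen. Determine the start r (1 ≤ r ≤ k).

k = 22854/39 = 586
r = 22268 − (38−1)×586 = 22268 − 21682 = 586

586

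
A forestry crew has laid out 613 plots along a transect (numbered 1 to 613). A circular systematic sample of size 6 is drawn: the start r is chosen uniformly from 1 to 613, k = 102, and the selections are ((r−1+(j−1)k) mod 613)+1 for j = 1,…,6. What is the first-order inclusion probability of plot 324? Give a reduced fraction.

6/613

For each position j, as r ranges over 1…613 the j-th selection hits every plot exactly once, so plot 324 is selected for exactly 6 of the 613 starts.
Inclusion probability = 6/613.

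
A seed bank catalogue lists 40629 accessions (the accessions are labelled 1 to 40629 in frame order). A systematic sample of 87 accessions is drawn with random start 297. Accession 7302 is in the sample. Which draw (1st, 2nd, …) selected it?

16

k = 40629/87 = 467
position = (7302 − 297)/467 + 1 = 7005/467 + 1 = 15 + 1 = 16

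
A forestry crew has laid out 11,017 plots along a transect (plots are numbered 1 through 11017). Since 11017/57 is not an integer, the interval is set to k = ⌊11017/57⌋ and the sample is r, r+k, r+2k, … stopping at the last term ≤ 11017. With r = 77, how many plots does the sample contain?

57

k = ⌊11017/57⌋ = 193
Achieved size = ⌊(11017 − 77)/193⌋ + 1 = ⌊10940/193⌋ + 1 = 56 + 1 = 57
(last selection: 77 + 56×193 = 10885 ≤ 11017; next would be 11078 > 11017)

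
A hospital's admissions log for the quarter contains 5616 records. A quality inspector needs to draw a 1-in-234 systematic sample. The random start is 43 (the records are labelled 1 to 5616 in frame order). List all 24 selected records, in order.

43, 277, 511, 745, 979, 1213, 1447, 1681, 1915, 2149, 2383, 2617, 2851, 3085, 3319, 3553, 3787, 4021, 4255, 4489, 4723, 4957, 5191, 5425

record 1: 43
record 2: 43 + 234 = 277
record 3: 277 + 234 = 511
record 4: 511 + 234 = 745
record 5: 745 + 234 = 979
record 6: 979 + 234 = 1213
record 7: 1213 + 234 = 1447
record 8: 1447 + 234 = 1681
record 9: 1681 + 234 = 1915
record 10: 1915 + 234 = 2149
record 11: 2149 + 234 = 2383
record 12: 2383 + 234 = 2617
record 13: 2617 + 234 = 2851
record 14: 2851 + 234 = 3085
record 15: 3085 + 234 = 3319
record 16: 3319 + 234 = 3553
record 17: 3553 + 234 = 3787
record 18: 3787 + 234 = 4021
record 19: 4021 + 234 = 4255
record 20: 4255 + 234 = 4489
record 21: 4489 + 234 = 4723
record 22: 4723 + 234 = 4957
record 23: 4957 + 234 = 5191
record 24: 5191 + 234 = 5425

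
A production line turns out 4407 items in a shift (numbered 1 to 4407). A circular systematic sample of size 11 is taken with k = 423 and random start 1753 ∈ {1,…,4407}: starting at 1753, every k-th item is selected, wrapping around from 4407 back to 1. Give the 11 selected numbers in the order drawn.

1753, 2176, 2599, 3022, 3445, 3868, 4291, 307, 730, 1153, 1576

Selection 1: 1753
Selection 2: 1753 + 423 = 2176
Selection 3: 2176 + 423 = 2599
Selection 4: 2599 + 423 = 3022
Selection 5: 3022 + 423 = 3445
Selection 6: 3445 + 423 = 3868
Selection 7: 3868 + 423 = 4291
Selection 8: 4291 + 423 = 4714 → 4714 − 4407 = 307
Selection 9: 307 + 423 = 730
Selection 10: 730 + 423 = 1153
Selection 11: 1153 + 423 = 1576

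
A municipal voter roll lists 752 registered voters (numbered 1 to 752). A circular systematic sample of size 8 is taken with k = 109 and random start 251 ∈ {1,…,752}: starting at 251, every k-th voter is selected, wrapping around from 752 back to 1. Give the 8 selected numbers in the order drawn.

Selection 1: 251
Selection 2: 251 + 109 = 360
Selection 3: 360 + 109 = 469
Selection 4: 469 + 109 = 578
Selection 5: 578 + 109 = 687
Selection 6: 687 + 109 = 796 → 796 − 752 = 44
Selection 7: 44 + 109 = 153
Selection 8: 153 + 109 = 262

251, 360, 469, 578, 687, 44, 153, 262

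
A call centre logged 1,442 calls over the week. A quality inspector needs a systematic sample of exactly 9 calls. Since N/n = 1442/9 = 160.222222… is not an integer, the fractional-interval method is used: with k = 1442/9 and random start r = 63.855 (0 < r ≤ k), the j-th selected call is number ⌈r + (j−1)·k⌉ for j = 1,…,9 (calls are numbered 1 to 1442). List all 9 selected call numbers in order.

64, 225, 385, 545, 705, 865, 1026, 1186, 1346

j=1: r + 0k = 63.855 → ⌈·⌉ = 64
j=2: r + 1k = 224.077222… → ⌈·⌉ = 225
j=3: r + 2k = 384.299444… → ⌈·⌉ = 385
j=4: r + 3k = 544.521666… → ⌈·⌉ = 545
j=5: r + 4k = 704.743888… → ⌈·⌉ = 705
j=6: r + 5k = 864.966111… → ⌈·⌉ = 865
j=7: r + 6k = 1025.188333… → ⌈·⌉ = 1026
j=8: r + 7k = 1185.410555… → ⌈·⌉ = 1186
j=9: r + 8k = 1345.632777… → ⌈·⌉ = 1346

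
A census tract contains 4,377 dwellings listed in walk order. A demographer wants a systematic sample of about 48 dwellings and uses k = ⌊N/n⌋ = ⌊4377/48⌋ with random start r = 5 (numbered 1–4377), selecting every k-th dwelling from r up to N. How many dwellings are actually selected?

49

k = ⌊4377/48⌋ = 91
Achieved size = ⌊(4377 − 5)/91⌋ + 1 = ⌊4372/91⌋ + 1 = 48 + 1 = 49
(last selection: 5 + 48×91 = 4373 ≤ 4377; next would be 4464 > 4377)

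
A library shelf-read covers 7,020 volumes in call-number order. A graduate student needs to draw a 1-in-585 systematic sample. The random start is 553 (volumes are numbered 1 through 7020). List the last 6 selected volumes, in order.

4063, 4648, 5233, 5818, 6403, 6988

7th selection = 553 + 6×585 = 4063
8th: 4063 + 585 = 4648
9th: 4648 + 585 = 5233
10th: 5233 + 585 = 5818
11th: 5818 + 585 = 6403
12th: 6403 + 585 = 6988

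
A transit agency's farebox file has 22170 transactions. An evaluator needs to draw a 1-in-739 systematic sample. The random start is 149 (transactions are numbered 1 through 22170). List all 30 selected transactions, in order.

transaction 1: 149
transaction 2: 149 + 739 = 888
transaction 3: 888 + 739 = 1627
transaction 4: 1627 + 739 = 2366
transaction 5: 2366 + 739 = 3105
transaction 6: 3105 + 739 = 3844
transaction 7: 3844 + 739 = 4583
transaction 8: 4583 + 739 = 5322
transaction 9: 5322 + 739 = 6061
transaction 10: 6061 + 739 = 6800
transaction 11: 6800 + 739 = 7539
transaction 12: 7539 + 739 = 8278
transaction 13: 8278 + 739 = 9017
transaction 14: 9017 + 739 = 9756
transaction 15: 9756 + 739 = 10495
transaction 16: 10495 + 739 = 11234
transaction 17: 11234 + 739 = 11973
transaction 18: 11973 + 739 = 12712
transaction 19: 12712 + 739 = 13451
transaction 20: 13451 + 739 = 14190
transaction 21: 14190 + 739 = 14929
transaction 22: 14929 + 739 = 15668
transaction 23: 15668 + 739 = 16407
transaction 24: 16407 + 739 = 17146
transaction 25: 17146 + 739 = 17885
transaction 26: 17885 + 739 = 18624
transaction 27: 18624 + 739 = 19363
transaction 28: 19363 + 739 = 20102
transaction 29: 20102 + 739 = 20841
transaction 30: 20841 + 739 = 21580

149, 888, 1627, 2366, 3105, 3844, 4583, 5322, 6061, 6800, 7539, 8278, 9017, 9756, 10495, 11234, 11973, 12712, 13451, 14190, 14929, 15668, 16407, 17146, 17885, 18624, 19363, 20102, 20841, 21580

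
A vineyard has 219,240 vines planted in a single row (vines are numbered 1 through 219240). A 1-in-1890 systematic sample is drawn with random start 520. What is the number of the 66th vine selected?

123370

k = 1890
66th selection = r + (66−1)·k = 520 + 65×1890 = 520 + 122850 = 123370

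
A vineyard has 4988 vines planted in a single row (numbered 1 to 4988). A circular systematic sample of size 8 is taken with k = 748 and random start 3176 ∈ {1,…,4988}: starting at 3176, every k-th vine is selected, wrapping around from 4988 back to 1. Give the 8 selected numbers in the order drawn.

3176, 3924, 4672, 432, 1180, 1928, 2676, 3424

Selection 1: 3176
Selection 2: 3176 + 748 = 3924
Selection 3: 3924 + 748 = 4672
Selection 4: 4672 + 748 = 5420 → 5420 − 4988 = 432
Selection 5: 432 + 748 = 1180
Selection 6: 1180 + 748 = 1928
Selection 7: 1928 + 748 = 2676
Selection 8: 2676 + 748 = 3424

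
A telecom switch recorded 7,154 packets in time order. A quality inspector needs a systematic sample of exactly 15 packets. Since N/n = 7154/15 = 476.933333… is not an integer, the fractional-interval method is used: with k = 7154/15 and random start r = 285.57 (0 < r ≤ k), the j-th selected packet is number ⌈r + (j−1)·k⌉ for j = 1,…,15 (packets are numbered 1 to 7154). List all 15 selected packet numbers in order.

286, 763, 1240, 1717, 2194, 2671, 3148, 3625, 4102, 4578, 5055, 5532, 6009, 6486, 6963

j=1: r + 0k = 285.57 → ⌈·⌉ = 286
j=2: r + 1k = 762.503333… → ⌈·⌉ = 763
j=3: r + 2k = 1239.436666… → ⌈·⌉ = 1240
j=4: r + 3k = 1716.37 → ⌈·⌉ = 1717
j=5: r + 4k = 2193.303333… → ⌈·⌉ = 2194
j=6: r + 5k = 2670.236666… → ⌈·⌉ = 2671
j=7: r + 6k = 3147.17 → ⌈·⌉ = 3148
j=8: r + 7k = 3624.103333… → ⌈·⌉ = 3625
j=9: r + 8k = 4101.036666… → ⌈·⌉ = 4102
j=10: r + 9k = 4577.97 → ⌈·⌉ = 4578
j=11: r + 10k = 5054.903333… → ⌈·⌉ = 5055
j=12: r + 11k = 5531.836666… → ⌈·⌉ = 5532
j=13: r + 12k = 6008.77 → ⌈·⌉ = 6009
j=14: r + 13k = 6485.703333… → ⌈·⌉ = 6486
j=15: r + 14k = 6962.636666… → ⌈·⌉ = 6963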